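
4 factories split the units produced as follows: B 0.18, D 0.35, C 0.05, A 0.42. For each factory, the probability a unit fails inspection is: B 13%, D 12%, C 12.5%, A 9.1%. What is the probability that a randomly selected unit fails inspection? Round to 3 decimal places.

By Bayes' rule, posterior ∝ prior × likelihood:
  B: 0.18 × 0.13 = 0.0234
  D: 0.35 × 0.12 = 0.042
  C: 0.05 × 0.125 = 0.00625
  A: 0.42 × 0.091 = 0.03822
P(nonconforming) = 0.0234 + 0.042 + 0.00625 + 0.03822 = 0.10987 → 0.110.

0.110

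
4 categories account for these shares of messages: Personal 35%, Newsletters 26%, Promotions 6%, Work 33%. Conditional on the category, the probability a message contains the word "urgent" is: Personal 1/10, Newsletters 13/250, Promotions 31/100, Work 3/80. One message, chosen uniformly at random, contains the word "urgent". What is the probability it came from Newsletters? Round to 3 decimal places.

0.170

Compute prior × likelihood for every hypothesis:
  Personal: 0.35 × 0.1 = 0.035
  Newsletters: 0.26 × 0.052 = 0.01352
  Promotions: 0.06 × 0.31 = 0.0186
  Work: 0.33 × 0.0375 = 0.012375
Total = 0.079495.
P(Newsletters | evidence) = 0.01352 / 0.079495 ≈ 0.170.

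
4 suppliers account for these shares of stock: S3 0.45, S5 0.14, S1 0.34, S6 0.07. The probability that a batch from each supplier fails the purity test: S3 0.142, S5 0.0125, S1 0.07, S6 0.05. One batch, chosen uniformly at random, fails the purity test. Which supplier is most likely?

Prior × likelihood for each hypothesis:
  S3: 0.45 × 0.142 = 0.0639
  S5: 0.14 × 0.0125 = 0.00175
  S1: 0.34 × 0.07 = 0.0238
  S6: 0.07 × 0.05 = 0.0035
Total = 0.09295.
Largest term belongs to S3, so S3 is most probable.

S3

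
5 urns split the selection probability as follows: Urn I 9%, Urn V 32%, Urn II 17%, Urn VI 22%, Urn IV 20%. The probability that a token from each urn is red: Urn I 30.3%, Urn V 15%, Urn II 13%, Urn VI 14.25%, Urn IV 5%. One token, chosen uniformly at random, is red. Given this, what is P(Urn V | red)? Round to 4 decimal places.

Compute prior × likelihood for every hypothesis:
  Urn I: 0.09 × 0.303 = 0.02727
  Urn V: 0.32 × 0.15 = 0.048
  Urn II: 0.17 × 0.13 = 0.0221
  Urn VI: 0.22 × 0.1425 = 0.03135
  Urn IV: 0.2 × 0.05 = 0.01
Normalizing constant = 0.13872.
P(Urn V | evidence) = 0.048 / 0.13872 ≈ 0.3460.

0.3460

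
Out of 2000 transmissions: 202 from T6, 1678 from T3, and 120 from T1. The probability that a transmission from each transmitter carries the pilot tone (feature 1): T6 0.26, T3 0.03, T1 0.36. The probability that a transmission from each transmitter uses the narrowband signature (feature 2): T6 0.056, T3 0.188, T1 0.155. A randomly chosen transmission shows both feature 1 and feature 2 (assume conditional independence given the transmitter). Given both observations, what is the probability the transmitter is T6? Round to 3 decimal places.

0.154

Compute prior × likelihood for every hypothesis:
  T6: 0.101 × 0.26 × 0.056 = 0.00147056
  T3: 0.839 × 0.03 × 0.188 = 0.00473196
  T1: 0.06 × 0.36 × 0.155 = 0.003348
Total = 0.00955052.
P(T6 | evidence) = 0.00147056 / 0.00955052 ≈ 0.154.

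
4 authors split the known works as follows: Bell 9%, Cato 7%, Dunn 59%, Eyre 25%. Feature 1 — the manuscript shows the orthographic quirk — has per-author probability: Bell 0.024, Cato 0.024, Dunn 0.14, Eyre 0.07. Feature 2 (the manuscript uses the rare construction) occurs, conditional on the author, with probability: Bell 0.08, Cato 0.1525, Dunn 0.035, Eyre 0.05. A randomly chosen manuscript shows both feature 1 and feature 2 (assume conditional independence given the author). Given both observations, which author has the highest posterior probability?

Compute prior × likelihood for every hypothesis:
  Bell: 0.09 × 0.024 × 0.08 = 0.0001728
  Cato: 0.07 × 0.024 × 0.1525 = 0.0002562
  Dunn: 0.59 × 0.14 × 0.035 = 0.002891
  Eyre: 0.25 × 0.07 × 0.05 = 0.000875
Sum = 0.004195.
Largest term belongs to Dunn, so Dunn is most probable.

Dunn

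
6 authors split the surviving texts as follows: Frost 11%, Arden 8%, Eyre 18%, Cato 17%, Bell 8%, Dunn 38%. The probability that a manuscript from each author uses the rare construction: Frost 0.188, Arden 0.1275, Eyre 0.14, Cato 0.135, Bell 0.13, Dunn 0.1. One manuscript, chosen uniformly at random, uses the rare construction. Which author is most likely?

Dunn

By Bayes' rule, posterior ∝ prior × likelihood:
  Frost: 0.11 × 0.188 = 0.02068
  Arden: 0.08 × 0.1275 = 0.0102
  Eyre: 0.18 × 0.14 = 0.0252
  Cato: 0.17 × 0.135 = 0.02295
  Bell: 0.08 × 0.13 = 0.0104
  Dunn: 0.38 × 0.1 = 0.038
Total = 0.12743.
Largest term belongs to Dunn, so Dunn is most probable.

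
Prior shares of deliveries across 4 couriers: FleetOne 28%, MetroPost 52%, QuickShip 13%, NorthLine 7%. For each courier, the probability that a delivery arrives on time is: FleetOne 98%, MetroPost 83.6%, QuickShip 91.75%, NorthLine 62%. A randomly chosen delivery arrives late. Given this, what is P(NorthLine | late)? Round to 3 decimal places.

Taking complements, P(late | each) = FleetOne 0.02, MetroPost 0.164, QuickShip 0.0825, NorthLine 0.38.
By Bayes' rule, posterior ∝ prior × likelihood:
  FleetOne: 0.28 × 0.02 = 0.0056
  MetroPost: 0.52 × 0.164 = 0.08528
  QuickShip: 0.13 × 0.0825 = 0.010725
  NorthLine: 0.07 × 0.38 = 0.0266
Sum = 0.128205.
P(NorthLine | evidence) = 0.0266 / 0.128205 ≈ 0.207.

0.207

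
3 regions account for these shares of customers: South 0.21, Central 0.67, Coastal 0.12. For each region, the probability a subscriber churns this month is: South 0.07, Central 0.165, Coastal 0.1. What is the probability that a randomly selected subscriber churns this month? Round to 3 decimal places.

Prior × likelihood for each hypothesis:
  South: 0.21 × 0.07 = 0.0147
  Central: 0.67 × 0.165 = 0.11055
  Coastal: 0.12 × 0.1 = 0.012
P(churn) = 0.0147 + 0.11055 + 0.012 = 0.13725 → 0.137.

0.137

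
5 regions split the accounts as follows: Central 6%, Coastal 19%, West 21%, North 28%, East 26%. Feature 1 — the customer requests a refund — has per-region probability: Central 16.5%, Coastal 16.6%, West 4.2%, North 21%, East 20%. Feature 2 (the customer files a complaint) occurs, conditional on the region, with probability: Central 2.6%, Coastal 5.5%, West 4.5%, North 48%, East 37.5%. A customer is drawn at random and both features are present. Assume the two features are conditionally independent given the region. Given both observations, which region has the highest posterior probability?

Prior × likelihood for each hypothesis:
  Central: 0.06 × 0.165 × 0.026 = 0.0002574
  Coastal: 0.19 × 0.166 × 0.055 = 0.0017347
  West: 0.21 × 0.042 × 0.045 = 0.0003969
  North: 0.28 × 0.21 × 0.48 = 0.028224
  East: 0.26 × 0.2 × 0.375 = 0.0195
Total = 0.050113.
Largest term belongs to North, so North is most probable.

North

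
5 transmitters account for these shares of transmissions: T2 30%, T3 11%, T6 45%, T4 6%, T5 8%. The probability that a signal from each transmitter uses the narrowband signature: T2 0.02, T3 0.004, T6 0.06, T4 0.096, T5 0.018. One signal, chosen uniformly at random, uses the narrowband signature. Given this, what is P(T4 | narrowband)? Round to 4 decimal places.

By Bayes' rule, posterior ∝ prior × likelihood:
  T2: 0.3 × 0.02 = 0.006
  T3: 0.11 × 0.004 = 0.00044
  T6: 0.45 × 0.06 = 0.027
  T4: 0.06 × 0.096 = 0.00576
  T5: 0.08 × 0.018 = 0.00144
Normalizing constant = 0.04064.
P(T4 | evidence) = 0.00576 / 0.04064 ≈ 0.1417.

0.1417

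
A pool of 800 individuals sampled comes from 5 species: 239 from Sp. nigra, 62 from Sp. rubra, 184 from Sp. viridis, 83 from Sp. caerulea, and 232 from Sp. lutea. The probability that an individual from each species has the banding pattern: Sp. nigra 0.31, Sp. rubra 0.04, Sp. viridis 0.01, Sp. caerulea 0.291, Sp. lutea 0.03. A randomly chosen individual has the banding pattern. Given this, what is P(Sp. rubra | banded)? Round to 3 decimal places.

0.023

Prior × likelihood for each hypothesis:
  Sp. nigra: 0.29875 × 0.31 = 0.0926125
  Sp. rubra: 0.0775 × 0.04 = 0.0031
  Sp. viridis: 0.23 × 0.01 = 0.0023
  Sp. caerulea: 0.10375 × 0.291 = 0.03019125
  Sp. lutea: 0.29 × 0.03 = 0.0087
Sum = 0.13690375.
P(Sp. rubra | evidence) = 0.0031 / 0.13690375 ≈ 0.023.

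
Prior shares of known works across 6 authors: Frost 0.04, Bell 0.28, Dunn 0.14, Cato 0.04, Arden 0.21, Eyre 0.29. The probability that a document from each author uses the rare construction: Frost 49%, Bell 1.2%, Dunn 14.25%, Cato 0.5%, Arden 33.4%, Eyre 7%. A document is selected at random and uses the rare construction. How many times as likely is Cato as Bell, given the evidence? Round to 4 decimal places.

Compute prior × likelihood for every hypothesis:
  Frost: 0.04 × 0.49 = 0.0196
  Bell: 0.28 × 0.012 = 0.00336
  Dunn: 0.14 × 0.1425 = 0.01995
  Cato: 0.04 × 0.005 = 0.0002
  Arden: 0.21 × 0.334 = 0.07014
  Eyre: 0.29 × 0.07 = 0.0203
Normalizing constant = 0.13355.
The ratio is 0.0002 / 0.00336 (the normalizer cancels) = 0.0595.

0.0595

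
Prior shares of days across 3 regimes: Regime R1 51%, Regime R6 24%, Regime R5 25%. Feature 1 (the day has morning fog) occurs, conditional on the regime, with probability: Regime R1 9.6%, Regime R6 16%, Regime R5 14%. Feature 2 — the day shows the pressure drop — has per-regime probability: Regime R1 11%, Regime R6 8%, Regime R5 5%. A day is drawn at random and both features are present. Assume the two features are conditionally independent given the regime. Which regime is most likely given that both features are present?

Prior × likelihood for each hypothesis:
  Regime R1: 0.51 × 0.096 × 0.11 = 0.0053856
  Regime R6: 0.24 × 0.16 × 0.08 = 0.003072
  Regime R5: 0.25 × 0.14 × 0.05 = 0.00175
Normalizing constant = 0.0102076.
Largest term belongs to Regime R1, so Regime R1 is most probable.

Regime R1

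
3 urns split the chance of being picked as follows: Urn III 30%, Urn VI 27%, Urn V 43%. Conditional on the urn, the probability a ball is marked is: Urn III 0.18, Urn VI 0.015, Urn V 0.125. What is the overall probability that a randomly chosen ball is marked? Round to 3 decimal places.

Compute prior × likelihood for every hypothesis:
  Urn III: 0.3 × 0.18 = 0.054
  Urn VI: 0.27 × 0.015 = 0.00405
  Urn V: 0.43 × 0.125 = 0.05375
P(marked) = 0.054 + 0.00405 + 0.05375 = 0.1118 → 0.112.

0.112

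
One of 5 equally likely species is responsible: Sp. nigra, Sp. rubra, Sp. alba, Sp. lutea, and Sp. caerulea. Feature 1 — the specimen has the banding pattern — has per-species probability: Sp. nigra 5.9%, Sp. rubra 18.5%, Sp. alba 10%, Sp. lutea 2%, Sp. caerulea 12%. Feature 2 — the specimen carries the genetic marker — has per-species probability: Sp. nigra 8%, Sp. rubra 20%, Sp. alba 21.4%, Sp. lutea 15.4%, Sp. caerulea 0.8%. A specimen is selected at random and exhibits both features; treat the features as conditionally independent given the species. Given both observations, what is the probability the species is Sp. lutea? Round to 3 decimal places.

With a uniform prior (1/5 each), posterior ∝ likelihood:
  Sp. nigra: 0.059 × 0.08 = 0.00472
  Sp. rubra: 0.185 × 0.2 = 0.037
  Sp. alba: 0.1 × 0.214 = 0.0214
  Sp. lutea: 0.02 × 0.154 = 0.00308
  Sp. caerulea: 0.12 × 0.008 = 0.00096
Sum = 0.06716.
P(Sp. lutea | evidence) = 0.00308 / 0.06716 ≈ 0.046.

0.046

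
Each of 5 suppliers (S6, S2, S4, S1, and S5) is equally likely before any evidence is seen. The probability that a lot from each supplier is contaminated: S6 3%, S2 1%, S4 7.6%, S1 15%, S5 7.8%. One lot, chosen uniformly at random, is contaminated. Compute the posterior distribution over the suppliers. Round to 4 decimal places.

S6 0.0872, S2 0.0291, S4 0.2209, S1 0.4360, S5 0.2267

Since the prior is uniform, the posterior is proportional to the likelihood:
  S6: 0.03
  S2: 0.01
  S4: 0.076
  S1: 0.15
  S5: 0.078
Normalizing constant = 0.344.
P(S6 | contaminated) = 0.03/0.344 ≈ 0.0872
P(S2 | contaminated) = 0.01/0.344 ≈ 0.0291
P(S4 | contaminated) = 0.076/0.344 ≈ 0.2209
P(S1 | contaminated) = 0.15/0.344 ≈ 0.4360
P(S5 | contaminated) = 0.078/0.344 ≈ 0.2267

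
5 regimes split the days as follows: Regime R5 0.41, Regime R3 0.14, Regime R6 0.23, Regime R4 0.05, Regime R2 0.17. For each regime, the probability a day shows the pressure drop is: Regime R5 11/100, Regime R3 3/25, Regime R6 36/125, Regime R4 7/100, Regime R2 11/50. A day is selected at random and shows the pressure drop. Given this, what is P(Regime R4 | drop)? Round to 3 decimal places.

By Bayes' rule, posterior ∝ prior × likelihood:
  Regime R5: 0.41 × 0.11 = 0.0451
  Regime R3: 0.14 × 0.12 = 0.0168
  Regime R6: 0.23 × 0.288 = 0.06624
  Regime R4: 0.05 × 0.07 = 0.0035
  Regime R2: 0.17 × 0.22 = 0.0374
Total = 0.16904.
P(Regime R4 | evidence) = 0.0035 / 0.16904 ≈ 0.021.

0.021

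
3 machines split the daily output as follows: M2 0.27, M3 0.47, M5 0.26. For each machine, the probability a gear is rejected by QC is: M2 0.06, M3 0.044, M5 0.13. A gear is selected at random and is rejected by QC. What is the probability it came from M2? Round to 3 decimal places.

Prior × likelihood for each hypothesis:
  M2: 0.27 × 0.06 = 0.0162
  M3: 0.47 × 0.044 = 0.02068
  M5: 0.26 × 0.13 = 0.0338
Total = 0.07068.
P(M2 | evidence) = 0.0162 / 0.07068 ≈ 0.229.

0.229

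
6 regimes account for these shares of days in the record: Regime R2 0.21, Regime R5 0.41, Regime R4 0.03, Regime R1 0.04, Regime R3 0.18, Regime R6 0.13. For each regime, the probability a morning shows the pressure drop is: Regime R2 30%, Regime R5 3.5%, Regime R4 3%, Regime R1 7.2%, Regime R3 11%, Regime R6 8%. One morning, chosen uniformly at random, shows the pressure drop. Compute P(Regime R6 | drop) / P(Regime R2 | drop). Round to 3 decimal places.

Prior × likelihood for each hypothesis:
  Regime R2: 0.21 × 0.3 = 0.063
  Regime R5: 0.41 × 0.035 = 0.01435
  Regime R4: 0.03 × 0.03 = 0.0009
  Regime R1: 0.04 × 0.072 = 0.00288
  Regime R3: 0.18 × 0.11 = 0.0198
  Regime R6: 0.13 × 0.08 = 0.0104
Normalizing constant = 0.11133.
The ratio is 0.0104 / 0.063 (the normalizer cancels) = 0.165.

0.165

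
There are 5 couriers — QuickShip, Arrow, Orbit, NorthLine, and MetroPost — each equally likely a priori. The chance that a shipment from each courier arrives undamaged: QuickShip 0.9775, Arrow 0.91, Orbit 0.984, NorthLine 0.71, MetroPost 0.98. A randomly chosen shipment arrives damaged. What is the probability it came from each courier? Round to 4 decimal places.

QuickShip 0.0513, Arrow 0.2052, Orbit 0.0365, NorthLine 0.6613, MetroPost 0.0456

Taking complements, P(damaged | each) = QuickShip 0.0225, Arrow 0.09, Orbit 0.016, NorthLine 0.29, MetroPost 0.02.
With a uniform prior (1/5 each), posterior ∝ likelihood:
  QuickShip: 0.0225
  Arrow: 0.09
  Orbit: 0.016
  NorthLine: 0.29
  MetroPost: 0.02
Total = 0.4385.
P(QuickShip | damaged) = 0.0225/0.4385 ≈ 0.0513
P(Arrow | damaged) = 0.09/0.4385 ≈ 0.2052
P(Orbit | damaged) = 0.016/0.4385 ≈ 0.0365
P(NorthLine | damaged) = 0.29/0.4385 ≈ 0.6613
P(MetroPost | damaged) = 0.02/0.4385 ≈ 0.0456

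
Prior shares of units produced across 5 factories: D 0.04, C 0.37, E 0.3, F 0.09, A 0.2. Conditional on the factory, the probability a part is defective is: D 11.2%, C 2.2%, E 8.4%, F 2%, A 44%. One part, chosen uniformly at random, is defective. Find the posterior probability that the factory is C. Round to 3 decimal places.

0.064

Compute prior × likelihood for every hypothesis:
  D: 0.04 × 0.112 = 0.00448
  C: 0.37 × 0.022 = 0.00814
  E: 0.3 × 0.084 = 0.0252
  F: 0.09 × 0.02 = 0.0018
  A: 0.2 × 0.44 = 0.088
Sum = 0.12762.
P(C | evidence) = 0.00814 / 0.12762 ≈ 0.064.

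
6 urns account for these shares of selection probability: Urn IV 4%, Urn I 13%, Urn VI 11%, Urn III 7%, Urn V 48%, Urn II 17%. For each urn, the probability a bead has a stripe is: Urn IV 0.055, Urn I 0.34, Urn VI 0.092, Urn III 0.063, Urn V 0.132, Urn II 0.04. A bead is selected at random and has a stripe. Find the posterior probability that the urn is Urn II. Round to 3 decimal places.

0.052

Unnormalized posteriors (prior × likelihood):
  Urn IV: 0.04 × 0.055 = 0.0022
  Urn I: 0.13 × 0.34 = 0.0442
  Urn VI: 0.11 × 0.092 = 0.01012
  Urn III: 0.07 × 0.063 = 0.00441
  Urn V: 0.48 × 0.132 = 0.06336
  Urn II: 0.17 × 0.04 = 0.0068
Sum = 0.13109.
P(Urn II | evidence) = 0.0068 / 0.13109 ≈ 0.052.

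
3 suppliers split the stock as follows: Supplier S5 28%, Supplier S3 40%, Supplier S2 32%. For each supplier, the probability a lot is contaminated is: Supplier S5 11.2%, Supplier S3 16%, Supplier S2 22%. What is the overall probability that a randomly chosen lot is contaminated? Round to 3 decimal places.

0.166

Compute prior × likelihood for every hypothesis:
  Supplier S5: 0.28 × 0.112 = 0.03136
  Supplier S3: 0.4 × 0.16 = 0.064
  Supplier S2: 0.32 × 0.22 = 0.0704
P(contaminated) = 0.03136 + 0.064 + 0.0704 = 0.16576 → 0.166.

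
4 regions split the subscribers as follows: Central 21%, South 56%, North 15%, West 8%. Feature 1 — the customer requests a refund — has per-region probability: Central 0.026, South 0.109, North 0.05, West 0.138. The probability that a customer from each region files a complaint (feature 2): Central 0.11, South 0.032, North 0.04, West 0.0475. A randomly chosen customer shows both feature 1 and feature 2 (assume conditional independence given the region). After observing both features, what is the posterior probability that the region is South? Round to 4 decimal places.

0.5782

Compute prior × likelihood for every hypothesis:
  Central: 0.21 × 0.026 × 0.11 = 0.0006006
  South: 0.56 × 0.109 × 0.032 = 0.00195328
  North: 0.15 × 0.05 × 0.04 = 0.0003
  West: 0.08 × 0.138 × 0.0475 = 0.0005244
Normalizing constant = 0.00337828.
P(South | evidence) = 0.00195328 / 0.00337828 ≈ 0.5782.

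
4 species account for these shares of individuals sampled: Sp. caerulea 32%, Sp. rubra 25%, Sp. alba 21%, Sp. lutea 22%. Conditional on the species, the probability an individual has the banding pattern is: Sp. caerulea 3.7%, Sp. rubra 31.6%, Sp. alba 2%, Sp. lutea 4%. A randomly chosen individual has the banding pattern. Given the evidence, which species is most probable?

Sp. rubra

By Bayes' rule, posterior ∝ prior × likelihood:
  Sp. caerulea: 0.32 × 0.037 = 0.01184
  Sp. rubra: 0.25 × 0.316 = 0.079
  Sp. alba: 0.21 × 0.02 = 0.0042
  Sp. lutea: 0.22 × 0.04 = 0.0088
Sum = 0.10384.
Largest term belongs to Sp. rubra, so Sp. rubra is most probable.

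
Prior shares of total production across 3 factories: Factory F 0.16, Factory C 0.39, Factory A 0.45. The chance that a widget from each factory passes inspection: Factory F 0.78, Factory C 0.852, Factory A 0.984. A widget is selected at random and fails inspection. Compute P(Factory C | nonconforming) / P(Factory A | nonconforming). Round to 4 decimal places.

8.0167

Taking complements, P(nonconforming | each) = Factory F 0.22, Factory C 0.148, Factory A 0.016.
Compute prior × likelihood for every hypothesis:
  Factory F: 0.16 × 0.22 = 0.0352
  Factory C: 0.39 × 0.148 = 0.05772
  Factory A: 0.45 × 0.016 = 0.0072
Sum = 0.10012.
The ratio is 0.05772 / 0.0072 (the normalizer cancels) = 8.0167.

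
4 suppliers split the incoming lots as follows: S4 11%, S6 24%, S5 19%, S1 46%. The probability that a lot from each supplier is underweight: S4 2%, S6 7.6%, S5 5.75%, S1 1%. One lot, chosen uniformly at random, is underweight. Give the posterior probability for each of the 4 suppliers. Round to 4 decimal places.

S4 0.0612, S6 0.5072, S5 0.3038, S1 0.1279

Prior × likelihood for each hypothesis:
  S4: 0.11 × 0.02 = 0.0022
  S6: 0.24 × 0.076 = 0.01824
  S5: 0.19 × 0.0575 = 0.010925
  S1: 0.46 × 0.01 = 0.0046
Total = 0.035965.
P(S4 | underweight) = 0.0022/0.035965 ≈ 0.0612
P(S6 | underweight) = 0.01824/0.035965 ≈ 0.5072
P(S5 | underweight) = 0.010925/0.035965 ≈ 0.3038
P(S1 | underweight) = 0.0046/0.035965 ≈ 0.1279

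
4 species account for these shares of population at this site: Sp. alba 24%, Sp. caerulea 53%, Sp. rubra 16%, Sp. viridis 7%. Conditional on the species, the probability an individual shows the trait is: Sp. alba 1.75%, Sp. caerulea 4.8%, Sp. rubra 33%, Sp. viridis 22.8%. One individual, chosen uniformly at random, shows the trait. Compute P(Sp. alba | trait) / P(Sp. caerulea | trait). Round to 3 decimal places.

0.165

Unnormalized posteriors (prior × likelihood):
  Sp. alba: 0.24 × 0.0175 = 0.0042
  Sp. caerulea: 0.53 × 0.048 = 0.02544
  Sp. rubra: 0.16 × 0.33 = 0.0528
  Sp. viridis: 0.07 × 0.228 = 0.01596
Sum = 0.0984.
The ratio is 0.0042 / 0.02544 (the normalizer cancels) = 0.165.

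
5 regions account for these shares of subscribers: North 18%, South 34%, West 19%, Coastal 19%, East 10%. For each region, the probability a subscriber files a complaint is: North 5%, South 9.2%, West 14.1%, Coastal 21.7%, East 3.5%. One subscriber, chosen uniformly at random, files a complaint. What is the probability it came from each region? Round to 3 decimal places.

North 0.081, South 0.280, West 0.240, Coastal 0.369, East 0.031

Compute prior × likelihood for every hypothesis:
  North: 0.18 × 0.05 = 0.009
  South: 0.34 × 0.092 = 0.03128
  West: 0.19 × 0.141 = 0.02679
  Coastal: 0.19 × 0.217 = 0.04123
  East: 0.1 × 0.035 = 0.0035
Sum = 0.1118.
P(North | complaint) = 0.009/0.1118 ≈ 0.081
P(South | complaint) = 0.03128/0.1118 ≈ 0.280
P(West | complaint) = 0.02679/0.1118 ≈ 0.240
P(Coastal | complaint) = 0.04123/0.1118 ≈ 0.369
P(East | complaint) = 0.0035/0.1118 ≈ 0.031
(Check: 0.081+0.280+0.240+0.369+0.031 = 1.001.)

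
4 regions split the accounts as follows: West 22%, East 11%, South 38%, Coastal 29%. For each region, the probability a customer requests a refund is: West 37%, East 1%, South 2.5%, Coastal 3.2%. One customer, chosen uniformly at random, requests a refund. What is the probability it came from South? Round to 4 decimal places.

0.0938

Prior × likelihood for each hypothesis:
  West: 0.22 × 0.37 = 0.0814
  East: 0.11 × 0.01 = 0.0011
  South: 0.38 × 0.025 = 0.0095
  Coastal: 0.29 × 0.032 = 0.00928
Total = 0.10128.
P(South | evidence) = 0.0095 / 0.10128 ≈ 0.0938.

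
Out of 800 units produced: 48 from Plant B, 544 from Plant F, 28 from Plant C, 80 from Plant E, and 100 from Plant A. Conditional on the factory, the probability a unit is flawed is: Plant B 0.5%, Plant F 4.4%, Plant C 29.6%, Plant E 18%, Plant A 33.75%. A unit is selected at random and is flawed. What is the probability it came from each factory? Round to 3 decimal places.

Prior × likelihood for each hypothesis:
  Plant B: 0.06 × 0.005 = 0.0003
  Plant F: 0.68 × 0.044 = 0.02992
  Plant C: 0.035 × 0.296 = 0.01036
  Plant E: 0.1 × 0.18 = 0.018
  Plant A: 0.125 × 0.3375 = 0.0421875
Normalizing constant = 0.1007675.
P(Plant B | flawed) = 0.0003/0.1007675 ≈ 0.003
P(Plant F | flawed) = 0.02992/0.1007675 ≈ 0.297
P(Plant C | flawed) = 0.01036/0.1007675 ≈ 0.103
P(Plant E | flawed) = 0.018/0.1007675 ≈ 0.179
P(Plant A | flawed) = 0.0421875/0.1007675 ≈ 0.419
(Check: 0.003+0.297+0.103+0.179+0.419 = 1.001.)

Plant B 0.003, Plant F 0.297, Plant C 0.103, Plant E 0.179, Plant A 0.419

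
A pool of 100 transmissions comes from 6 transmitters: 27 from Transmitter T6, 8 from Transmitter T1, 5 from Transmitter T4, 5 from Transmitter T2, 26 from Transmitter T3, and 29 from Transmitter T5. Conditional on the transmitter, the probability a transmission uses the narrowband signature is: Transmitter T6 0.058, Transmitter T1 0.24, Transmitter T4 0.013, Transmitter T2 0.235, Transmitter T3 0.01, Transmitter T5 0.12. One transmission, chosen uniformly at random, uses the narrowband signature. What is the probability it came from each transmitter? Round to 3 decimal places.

Prior × likelihood for each hypothesis:
  Transmitter T6: 0.27 × 0.058 = 0.01566
  Transmitter T1: 0.08 × 0.24 = 0.0192
  Transmitter T4: 0.05 × 0.013 = 0.00065
  Transmitter T2: 0.05 × 0.235 = 0.01175
  Transmitter T3: 0.26 × 0.01 = 0.0026
  Transmitter T5: 0.29 × 0.12 = 0.0348
Total = 0.08466.
P(Transmitter T6 | narrowband) = 0.01566/0.08466 ≈ 0.185
P(Transmitter T1 | narrowband) = 0.0192/0.08466 ≈ 0.227
P(Transmitter T4 | narrowband) = 0.00065/0.08466 ≈ 0.008
P(Transmitter T2 | narrowband) = 0.01175/0.08466 ≈ 0.139
P(Transmitter T3 | narrowband) = 0.0026/0.08466 ≈ 0.031
P(Transmitter T5 | narrowband) = 0.0348/0.08466 ≈ 0.411
(Check: 0.185+0.227+0.008+0.139+0.031+0.411 = 1.001.)

Transmitter T6 0.185, Transmitter T1 0.227, Transmitter T4 0.008, Transmitter T2 0.139, Transmitter T3 0.031, Transmitter T5 0.411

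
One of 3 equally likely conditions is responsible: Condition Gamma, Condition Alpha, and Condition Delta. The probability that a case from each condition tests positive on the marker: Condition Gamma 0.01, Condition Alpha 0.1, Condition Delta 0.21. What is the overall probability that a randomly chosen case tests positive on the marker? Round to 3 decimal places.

Since the prior is uniform, the posterior is proportional to the likelihood:
  Condition Gamma: 0.01
  Condition Alpha: 0.1
  Condition Delta: 0.21
P(marker-positive) = (1/3) × (0.01 + 0.1 + 0.21) = 0.32/3 ≈ 0.107.

0.107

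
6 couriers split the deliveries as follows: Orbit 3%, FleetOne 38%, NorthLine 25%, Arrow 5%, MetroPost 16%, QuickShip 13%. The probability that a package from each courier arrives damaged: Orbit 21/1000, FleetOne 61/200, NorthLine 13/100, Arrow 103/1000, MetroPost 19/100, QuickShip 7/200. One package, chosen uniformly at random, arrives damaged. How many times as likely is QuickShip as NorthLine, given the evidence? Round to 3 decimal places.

Compute prior × likelihood for every hypothesis:
  Orbit: 0.03 × 0.021 = 0.00063
  FleetOne: 0.38 × 0.305 = 0.1159
  NorthLine: 0.25 × 0.13 = 0.0325
  Arrow: 0.05 × 0.103 = 0.00515
  MetroPost: 0.16 × 0.19 = 0.0304
  QuickShip: 0.13 × 0.035 = 0.00455
Normalizing constant = 0.18913.
The ratio is 0.00455 / 0.0325 (the normalizer cancels) = 0.140.

0.140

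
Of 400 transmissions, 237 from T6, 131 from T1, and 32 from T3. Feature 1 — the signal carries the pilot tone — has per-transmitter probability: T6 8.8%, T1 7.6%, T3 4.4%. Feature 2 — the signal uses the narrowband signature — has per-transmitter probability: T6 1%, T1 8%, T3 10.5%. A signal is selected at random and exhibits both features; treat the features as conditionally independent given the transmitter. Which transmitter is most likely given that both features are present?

By Bayes' rule, posterior ∝ prior × likelihood:
  T6: 0.5925 × 0.088 × 0.01 = 0.0005214
  T1: 0.3275 × 0.076 × 0.08 = 0.0019912
  T3: 0.08 × 0.044 × 0.105 = 0.0003696
Total = 0.0028822.
Largest term belongs to T1, so T1 is most probable.

T1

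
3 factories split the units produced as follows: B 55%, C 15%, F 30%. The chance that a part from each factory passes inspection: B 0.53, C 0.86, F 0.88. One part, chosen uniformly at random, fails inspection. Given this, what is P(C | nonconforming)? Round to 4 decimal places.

0.0666

Taking complements, P(nonconforming | each) = B 0.47, C 0.14, F 0.12.
Unnormalized posteriors (prior × likelihood):
  B: 0.55 × 0.47 = 0.2585
  C: 0.15 × 0.14 = 0.021
  F: 0.3 × 0.12 = 0.036
Normalizing constant = 0.3155.
P(C | evidence) = 0.021 / 0.3155 ≈ 0.0666.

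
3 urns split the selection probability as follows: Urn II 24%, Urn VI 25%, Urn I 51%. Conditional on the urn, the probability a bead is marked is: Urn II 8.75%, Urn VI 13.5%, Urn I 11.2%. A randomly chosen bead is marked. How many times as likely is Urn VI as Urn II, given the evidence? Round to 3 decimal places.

Compute prior × likelihood for every hypothesis:
  Urn II: 0.24 × 0.0875 = 0.021
  Urn VI: 0.25 × 0.135 = 0.03375
  Urn I: 0.51 × 0.112 = 0.05712
Total = 0.11187.
The ratio is 0.03375 / 0.021 (the normalizer cancels) = 1.607.

1.607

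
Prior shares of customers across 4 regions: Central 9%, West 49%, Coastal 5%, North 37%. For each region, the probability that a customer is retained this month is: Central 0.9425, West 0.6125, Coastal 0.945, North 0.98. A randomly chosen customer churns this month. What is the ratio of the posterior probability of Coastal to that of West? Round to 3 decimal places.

0.014

Taking complements, P(churn | each) = Central 0.0575, West 0.3875, Coastal 0.055, North 0.02.
Compute prior × likelihood for every hypothesis:
  Central: 0.09 × 0.0575 = 0.005175
  West: 0.49 × 0.3875 = 0.189875
  Coastal: 0.05 × 0.055 = 0.00275
  North: 0.37 × 0.02 = 0.0074
Normalizing constant = 0.2052.
The ratio is 0.00275 / 0.189875 (the normalizer cancels) = 0.014.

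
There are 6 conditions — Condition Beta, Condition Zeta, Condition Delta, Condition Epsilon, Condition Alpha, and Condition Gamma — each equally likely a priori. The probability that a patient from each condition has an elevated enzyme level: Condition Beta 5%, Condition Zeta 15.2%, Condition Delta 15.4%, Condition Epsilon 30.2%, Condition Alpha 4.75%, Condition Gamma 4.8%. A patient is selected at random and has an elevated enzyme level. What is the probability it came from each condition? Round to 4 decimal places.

Since the prior is uniform, the posterior is proportional to the likelihood:
  Condition Beta: 0.05
  Condition Zeta: 0.152
  Condition Delta: 0.154
  Condition Epsilon: 0.302
  Condition Alpha: 0.0475
  Condition Gamma: 0.048
Normalizing constant = 0.7535.
P(Condition Beta | elevated) = 0.05/0.7535 ≈ 0.0664
P(Condition Zeta | elevated) = 0.152/0.7535 ≈ 0.2017
P(Condition Delta | elevated) = 0.154/0.7535 ≈ 0.2044
P(Condition Epsilon | elevated) = 0.302/0.7535 ≈ 0.4008
P(Condition Alpha | elevated) = 0.0475/0.7535 ≈ 0.0630
P(Condition Gamma | elevated) = 0.048/0.7535 ≈ 0.0637

Condition Beta 0.0664, Condition Zeta 0.2017, Condition Delta 0.2044, Condition Epsilon 0.4008, Condition Alpha 0.0630, Condition Gamma 0.0637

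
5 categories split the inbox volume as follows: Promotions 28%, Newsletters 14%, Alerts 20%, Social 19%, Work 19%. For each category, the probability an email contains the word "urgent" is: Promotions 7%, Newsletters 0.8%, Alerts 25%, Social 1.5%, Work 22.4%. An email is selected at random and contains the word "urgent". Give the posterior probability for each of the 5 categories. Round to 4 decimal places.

Unnormalized posteriors (prior × likelihood):
  Promotions: 0.28 × 0.07 = 0.0196
  Newsletters: 0.14 × 0.008 = 0.00112
  Alerts: 0.2 × 0.25 = 0.05
  Social: 0.19 × 0.015 = 0.00285
  Work: 0.19 × 0.224 = 0.04256
Sum = 0.11613.
P(Promotions | urgent-flag) = 0.0196/0.11613 ≈ 0.1688
P(Newsletters | urgent-flag) = 0.00112/0.11613 ≈ 0.0096
P(Alerts | urgent-flag) = 0.05/0.11613 ≈ 0.4306
P(Social | urgent-flag) = 0.00285/0.11613 ≈ 0.0245
P(Work | urgent-flag) = 0.04256/0.11613 ≈ 0.3665

Promotions 0.1688, Newsletters 0.0096, Alerts 0.4306, Social 0.0245, Work 0.3665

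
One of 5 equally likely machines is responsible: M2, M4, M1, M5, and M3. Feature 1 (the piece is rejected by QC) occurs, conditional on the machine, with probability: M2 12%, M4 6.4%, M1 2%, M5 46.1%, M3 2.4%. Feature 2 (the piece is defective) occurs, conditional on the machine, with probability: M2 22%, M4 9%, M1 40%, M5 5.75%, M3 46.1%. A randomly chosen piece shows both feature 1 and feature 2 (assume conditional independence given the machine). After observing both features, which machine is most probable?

M5

Since the prior is uniform, the posterior is proportional to the likelihood:
  M2: 0.12 × 0.22 = 0.0264
  M4: 0.064 × 0.09 = 0.00576
  M1: 0.02 × 0.4 = 0.008
  M5: 0.461 × 0.0575 = 0.0265075
  M3: 0.024 × 0.461 = 0.011064
Normalizing constant = 0.0777315.
Largest term belongs to M5, so M5 is most probable.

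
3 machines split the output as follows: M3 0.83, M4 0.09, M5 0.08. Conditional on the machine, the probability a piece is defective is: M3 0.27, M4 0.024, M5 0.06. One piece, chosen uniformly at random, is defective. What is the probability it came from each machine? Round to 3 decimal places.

M3 0.970, M4 0.009, M5 0.021

Unnormalized posteriors (prior × likelihood):
  M3: 0.83 × 0.27 = 0.2241
  M4: 0.09 × 0.024 = 0.00216
  M5: 0.08 × 0.06 = 0.0048
Sum = 0.23106.
P(M3 | defective) = 0.2241/0.23106 ≈ 0.970
P(M4 | defective) = 0.00216/0.23106 ≈ 0.009
P(M5 | defective) = 0.0048/0.23106 ≈ 0.021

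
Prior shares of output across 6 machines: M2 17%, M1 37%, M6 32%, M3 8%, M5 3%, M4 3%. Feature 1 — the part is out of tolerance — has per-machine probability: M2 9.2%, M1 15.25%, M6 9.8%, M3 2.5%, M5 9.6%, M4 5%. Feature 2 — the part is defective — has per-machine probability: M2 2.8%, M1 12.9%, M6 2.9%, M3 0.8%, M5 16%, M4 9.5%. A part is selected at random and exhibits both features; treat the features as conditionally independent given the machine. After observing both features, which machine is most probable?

M1

Unnormalized posteriors (prior × likelihood):
  M2: 0.17 × 0.092 × 0.028 = 0.00043792
  M1: 0.37 × 0.1525 × 0.129 = 0.007278825
  M6: 0.32 × 0.098 × 0.029 = 0.00090944
  M3: 0.08 × 0.025 × 0.008 = 0.000016
  M5: 0.03 × 0.096 × 0.16 = 0.0004608
  M4: 0.03 × 0.05 × 0.095 = 0.0001425
Total = 0.009245485.
Largest term belongs to M1, so M1 is most probable.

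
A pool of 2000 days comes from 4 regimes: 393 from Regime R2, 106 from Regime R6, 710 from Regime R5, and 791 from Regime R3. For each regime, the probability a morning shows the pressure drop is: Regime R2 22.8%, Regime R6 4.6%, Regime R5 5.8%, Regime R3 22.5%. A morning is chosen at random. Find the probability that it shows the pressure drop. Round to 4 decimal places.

0.1568

Compute prior × likelihood for every hypothesis:
  Regime R2: 0.1965 × 0.228 = 0.044802
  Regime R6: 0.053 × 0.046 = 0.002438
  Regime R5: 0.355 × 0.058 = 0.02059
  Regime R3: 0.3955 × 0.225 = 0.0889875
P(drop) = 0.044802 + 0.002438 + 0.02059 + 0.0889875 = 0.1568175 → 0.1568.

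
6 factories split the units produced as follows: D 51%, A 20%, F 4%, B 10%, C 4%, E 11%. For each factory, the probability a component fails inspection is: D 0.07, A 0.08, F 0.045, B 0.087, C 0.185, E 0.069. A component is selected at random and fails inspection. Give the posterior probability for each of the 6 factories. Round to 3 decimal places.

D 0.462, A 0.207, F 0.023, B 0.113, C 0.096, E 0.098

Prior × likelihood for each hypothesis:
  D: 0.51 × 0.07 = 0.0357
  A: 0.2 × 0.08 = 0.016
  F: 0.04 × 0.045 = 0.0018
  B: 0.1 × 0.087 = 0.0087
  C: 0.04 × 0.185 = 0.0074
  E: 0.11 × 0.069 = 0.00759
Sum = 0.07719.
P(D | nonconforming) = 0.0357/0.07719 ≈ 0.462
P(A | nonconforming) = 0.016/0.07719 ≈ 0.207
P(F | nonconforming) = 0.0018/0.07719 ≈ 0.023
P(B | nonconforming) = 0.0087/0.07719 ≈ 0.113
P(C | nonconforming) = 0.0074/0.07719 ≈ 0.096
P(E | nonconforming) = 0.00759/0.07719 ≈ 0.098
(Check: 0.462+0.207+0.023+0.113+0.096+0.098 = 0.999.)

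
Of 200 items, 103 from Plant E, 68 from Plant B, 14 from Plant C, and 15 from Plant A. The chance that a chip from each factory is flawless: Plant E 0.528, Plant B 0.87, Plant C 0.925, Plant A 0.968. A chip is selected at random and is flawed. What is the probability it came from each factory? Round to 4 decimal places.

Taking complements, P(flawed | each) = Plant E 0.472, Plant B 0.13, Plant C 0.075, Plant A 0.032.
Unnormalized posteriors (prior × likelihood):
  Plant E: 0.515 × 0.472 = 0.24308
  Plant B: 0.34 × 0.13 = 0.0442
  Plant C: 0.07 × 0.075 = 0.00525
  Plant A: 0.075 × 0.032 = 0.0024
Total = 0.29493.
P(Plant E | flawed) = 0.24308/0.29493 ≈ 0.8242
P(Plant B | flawed) = 0.0442/0.29493 ≈ 0.1499
P(Plant C | flawed) = 0.00525/0.29493 ≈ 0.0178
P(Plant A | flawed) = 0.0024/0.29493 ≈ 0.0081
(Check: 0.8242+0.1499+0.0178+0.0081 = 1.0000.)

Plant E 0.8242, Plant B 0.1499, Plant C 0.0178, Plant A 0.0081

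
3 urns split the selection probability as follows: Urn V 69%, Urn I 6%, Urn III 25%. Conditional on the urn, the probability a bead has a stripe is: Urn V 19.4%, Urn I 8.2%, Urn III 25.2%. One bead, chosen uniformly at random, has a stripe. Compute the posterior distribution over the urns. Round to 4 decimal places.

By Bayes' rule, posterior ∝ prior × likelihood:
  Urn V: 0.69 × 0.194 = 0.13386
  Urn I: 0.06 × 0.082 = 0.00492
  Urn III: 0.25 × 0.252 = 0.063
Total = 0.20178.
P(Urn V | striped) = 0.13386/0.20178 ≈ 0.6634
P(Urn I | striped) = 0.00492/0.20178 ≈ 0.0244
P(Urn III | striped) = 0.063/0.20178 ≈ 0.3122

Urn V 0.6634, Urn I 0.0244, Urn III 0.3122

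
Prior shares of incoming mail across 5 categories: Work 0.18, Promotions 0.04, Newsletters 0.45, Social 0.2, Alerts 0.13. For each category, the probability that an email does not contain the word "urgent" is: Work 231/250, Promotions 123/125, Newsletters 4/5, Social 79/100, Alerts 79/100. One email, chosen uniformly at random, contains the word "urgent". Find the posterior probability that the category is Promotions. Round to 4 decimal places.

Taking complements, P(urgent-flag | each) = Work 0.076, Promotions 0.016, Newsletters 0.2, Social 0.21, Alerts 0.21.
Prior × likelihood for each hypothesis:
  Work: 0.18 × 0.076 = 0.01368
  Promotions: 0.04 × 0.016 = 0.00064
  Newsletters: 0.45 × 0.2 = 0.09
  Social: 0.2 × 0.21 = 0.042
  Alerts: 0.13 × 0.21 = 0.0273
Sum = 0.17362.
P(Promotions | evidence) = 0.00064 / 0.17362 ≈ 0.0037.

0.0037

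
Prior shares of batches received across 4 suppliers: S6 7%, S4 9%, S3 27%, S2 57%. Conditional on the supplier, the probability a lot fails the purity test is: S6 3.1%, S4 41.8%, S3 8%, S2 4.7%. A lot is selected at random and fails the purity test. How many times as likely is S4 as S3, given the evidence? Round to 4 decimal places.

Compute prior × likelihood for every hypothesis:
  S6: 0.07 × 0.031 = 0.00217
  S4: 0.09 × 0.418 = 0.03762
  S3: 0.27 × 0.08 = 0.0216
  S2: 0.57 × 0.047 = 0.02679
Normalizing constant = 0.08818.
The ratio is 0.03762 / 0.0216 (the normalizer cancels) = 1.7417.

1.7417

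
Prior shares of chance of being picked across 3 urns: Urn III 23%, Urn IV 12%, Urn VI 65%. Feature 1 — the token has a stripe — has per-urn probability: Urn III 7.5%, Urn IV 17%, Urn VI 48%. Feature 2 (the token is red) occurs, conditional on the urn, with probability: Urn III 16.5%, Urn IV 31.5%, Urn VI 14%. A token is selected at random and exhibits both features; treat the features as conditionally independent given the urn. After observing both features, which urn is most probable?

Unnormalized posteriors (prior × likelihood):
  Urn III: 0.23 × 0.075 × 0.165 = 0.00284625
  Urn IV: 0.12 × 0.17 × 0.315 = 0.006426
  Urn VI: 0.65 × 0.48 × 0.14 = 0.04368
Total = 0.05295225.
Largest term belongs to Urn VI, so Urn VI is most probable.

Urn VI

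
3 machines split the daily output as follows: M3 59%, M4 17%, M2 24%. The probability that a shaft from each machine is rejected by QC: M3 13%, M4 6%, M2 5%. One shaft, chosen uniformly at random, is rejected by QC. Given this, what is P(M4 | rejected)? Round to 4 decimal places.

Prior × likelihood for each hypothesis:
  M3: 0.59 × 0.13 = 0.0767
  M4: 0.17 × 0.06 = 0.0102
  M2: 0.24 × 0.05 = 0.012
Sum = 0.0989.
P(M4 | evidence) = 0.0102 / 0.0989 ≈ 0.1031.

0.1031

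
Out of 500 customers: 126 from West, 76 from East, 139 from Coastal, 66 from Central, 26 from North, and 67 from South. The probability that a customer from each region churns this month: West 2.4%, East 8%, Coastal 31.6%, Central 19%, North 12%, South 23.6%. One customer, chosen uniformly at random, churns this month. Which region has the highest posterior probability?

Coastal

Compute prior × likelihood for every hypothesis:
  West: 0.252 × 0.024 = 0.006048
  East: 0.152 × 0.08 = 0.01216
  Coastal: 0.278 × 0.316 = 0.087848
  Central: 0.132 × 0.19 = 0.02508
  North: 0.052 × 0.12 = 0.00624
  South: 0.134 × 0.236 = 0.031624
Sum = 0.169.
Largest term belongs to Coastal, so Coastal is most probable.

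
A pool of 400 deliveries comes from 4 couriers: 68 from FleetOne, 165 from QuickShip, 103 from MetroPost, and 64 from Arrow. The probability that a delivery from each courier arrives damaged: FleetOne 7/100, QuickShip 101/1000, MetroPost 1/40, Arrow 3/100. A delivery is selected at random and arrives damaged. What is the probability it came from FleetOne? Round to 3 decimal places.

By Bayes' rule, posterior ∝ prior × likelihood:
  FleetOne: 0.17 × 0.07 = 0.0119
  QuickShip: 0.4125 × 0.101 = 0.0416625
  MetroPost: 0.2575 × 0.025 = 0.0064375
  Arrow: 0.16 × 0.03 = 0.0048
Sum = 0.0648.
P(FleetOne | evidence) = 0.0119 / 0.0648 ≈ 0.184.

0.184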